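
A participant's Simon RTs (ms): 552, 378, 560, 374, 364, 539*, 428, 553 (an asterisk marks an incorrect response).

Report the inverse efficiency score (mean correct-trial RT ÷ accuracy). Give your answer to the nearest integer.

Correct trials (n=7): 552, 378, 560, 374, 364, 428, 553
Mean correct RT = 3209/7 = 458.4286 ms
Proportion correct = 7/8
IES = 458.4286 / (7/8) = 523.918 ms

524 ms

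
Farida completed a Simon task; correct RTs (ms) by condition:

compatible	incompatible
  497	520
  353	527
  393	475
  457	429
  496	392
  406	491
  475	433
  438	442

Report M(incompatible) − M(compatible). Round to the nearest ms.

24 ms

M(compatible) = 3515/8 = 439.375
M(incompatible) = 3709/8 = 463.625
Difference = 463.625 − 439.375 = 24.250 ms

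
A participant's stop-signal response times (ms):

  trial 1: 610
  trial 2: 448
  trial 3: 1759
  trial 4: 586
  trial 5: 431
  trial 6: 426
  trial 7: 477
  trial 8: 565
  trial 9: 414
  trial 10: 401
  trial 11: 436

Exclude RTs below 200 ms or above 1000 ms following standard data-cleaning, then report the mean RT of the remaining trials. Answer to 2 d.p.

479.40 ms

Excluded: 1759
Retained (n=10): Σ = 4794
Mean = 4794/10 = 479.4000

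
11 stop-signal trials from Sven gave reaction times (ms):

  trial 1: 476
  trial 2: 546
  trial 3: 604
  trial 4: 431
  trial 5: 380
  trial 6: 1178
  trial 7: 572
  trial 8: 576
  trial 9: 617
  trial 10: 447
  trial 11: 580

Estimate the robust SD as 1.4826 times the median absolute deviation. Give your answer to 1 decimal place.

66.7 ms

Sorted: 380, 431, 447, 476, 546, 572, 576, 580, 604, 617, 1178 → median = 572
|x − 572| sorted: 0, 4, 8, 26, 32, 45, 96, 125, 141, 192, 606 → MAD = 45
Robust SD ≈ 1.4826 × 45 = 66.717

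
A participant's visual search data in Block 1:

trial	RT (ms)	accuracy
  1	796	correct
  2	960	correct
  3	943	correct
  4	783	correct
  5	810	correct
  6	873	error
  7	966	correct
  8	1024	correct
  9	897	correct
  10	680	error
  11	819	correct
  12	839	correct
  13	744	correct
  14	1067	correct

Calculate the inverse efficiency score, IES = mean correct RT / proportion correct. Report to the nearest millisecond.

1035 ms

Correct trials (n=12): 796, 960, 943, 783, 810, 966, 1024, 897, 819, 839, 744, 1067
Mean correct RT = 10648/12 = 887.3333 ms
Proportion correct = 12/14
IES = 887.3333 / (12/14) = 1035.222 ms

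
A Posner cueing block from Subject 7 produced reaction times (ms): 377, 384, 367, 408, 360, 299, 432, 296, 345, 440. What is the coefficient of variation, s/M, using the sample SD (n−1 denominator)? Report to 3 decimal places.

0.132

n = 10, Σ = 3708, M = 370.8000
Σ(x−M)² = 21677.600; s = √(21677.600/9) = 49.0777
CV = 49.0777 / 370.8000 = 0.13236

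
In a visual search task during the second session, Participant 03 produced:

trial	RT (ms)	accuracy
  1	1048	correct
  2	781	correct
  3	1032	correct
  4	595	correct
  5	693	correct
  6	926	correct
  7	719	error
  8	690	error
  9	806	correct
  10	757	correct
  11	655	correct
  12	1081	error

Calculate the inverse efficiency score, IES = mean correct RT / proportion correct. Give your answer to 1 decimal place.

Correct trials (n=9): 1048, 781, 1032, 595, 693, 926, 806, 757, 655
Mean correct RT = 7293/9 = 810.3333 ms
Proportion correct = 9/12
IES = 810.3333 / (9/12) = 1080.444 ms

1080.4 ms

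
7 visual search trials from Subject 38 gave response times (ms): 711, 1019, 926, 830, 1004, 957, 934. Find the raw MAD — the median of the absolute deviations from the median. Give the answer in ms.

Sorted: 711, 830, 926, 934, 957, 1004, 1019 → median = 934
|x − 934|: 223, 85, 8, 104, 70, 23, 0
Sorted deviations: 0, 8, 23, 70, 85, 104, 223 → MAD = 70

70 ms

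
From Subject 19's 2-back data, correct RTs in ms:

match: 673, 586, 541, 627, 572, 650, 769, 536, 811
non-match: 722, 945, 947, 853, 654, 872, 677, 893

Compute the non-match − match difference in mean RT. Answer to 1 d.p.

179.8 ms

M(match) = 5765/9 = 640.556
M(non-match) = 6563/8 = 820.375
Difference = 820.375 − 640.556 = 179.819 ms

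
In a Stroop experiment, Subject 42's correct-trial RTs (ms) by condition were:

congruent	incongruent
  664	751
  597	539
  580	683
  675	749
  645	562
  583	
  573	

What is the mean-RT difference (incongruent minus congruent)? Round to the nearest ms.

M(congruent) = 4317/7 = 616.714
M(incongruent) = 3284/5 = 656.800
Difference = 656.800 − 616.714 = 40.086 ms

40 ms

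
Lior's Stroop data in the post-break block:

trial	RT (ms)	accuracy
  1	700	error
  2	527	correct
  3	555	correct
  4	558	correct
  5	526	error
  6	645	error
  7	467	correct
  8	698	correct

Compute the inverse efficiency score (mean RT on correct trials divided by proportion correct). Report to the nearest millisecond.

898 ms

Correct trials (n=5): 527, 555, 558, 467, 698
Mean correct RT = 2805/5 = 561.0000 ms
Proportion correct = 5/8
IES = 561.0000 / (5/8) = 897.600 ms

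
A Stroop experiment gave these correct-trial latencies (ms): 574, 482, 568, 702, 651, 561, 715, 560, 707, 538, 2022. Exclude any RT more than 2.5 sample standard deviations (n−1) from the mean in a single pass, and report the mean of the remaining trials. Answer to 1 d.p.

605.8 ms

n = 11, ΣRT = 8080, M = 734.545
Σ(x−M)² = 1883224.73; s = √(1883224.73/10) = 433.961
Cutoffs: 734.545 ± 2.5·433.961 → [-350.4, 1819.4]
Outside: 2022 → excluded.
Retained (n=10): Σ = 6058, mean = 6058/10 = 605.800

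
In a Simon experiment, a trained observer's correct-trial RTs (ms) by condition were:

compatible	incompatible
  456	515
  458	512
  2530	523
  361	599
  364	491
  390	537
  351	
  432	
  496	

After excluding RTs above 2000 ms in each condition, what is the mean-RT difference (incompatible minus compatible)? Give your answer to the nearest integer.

compatible: exclude 2530
M(compatible) = 3308/8 = 413.500
M(incompatible) = 3177/6 = 529.500
Difference = 529.500 − 413.500 = 116.000 ms

116 ms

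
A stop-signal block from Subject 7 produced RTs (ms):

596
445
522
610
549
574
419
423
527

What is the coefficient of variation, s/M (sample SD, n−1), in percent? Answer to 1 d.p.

n = 9, Σ = 4665, M = 518.3333
Σ(x−M)² = 42896.000; s = √(42896.000/8) = 73.2257
CV = 73.2257 / 518.3333 = 0.14127 = 14.127%

14.1%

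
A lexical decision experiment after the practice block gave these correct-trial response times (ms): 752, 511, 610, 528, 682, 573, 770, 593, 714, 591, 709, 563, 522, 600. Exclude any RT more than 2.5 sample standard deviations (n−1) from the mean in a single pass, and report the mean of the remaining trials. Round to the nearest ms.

n = 14, ΣRT = 8718, M = 622.714
Σ(x−M)² = 97898.86; s = √(97898.86/13) = 86.779
Cutoffs: 622.714 ± 2.5·86.779 → [405.8, 839.7]
No RTs fall outside the cutoffs; all 14 retained. Mean = 8718/14 = 622.714

623 ms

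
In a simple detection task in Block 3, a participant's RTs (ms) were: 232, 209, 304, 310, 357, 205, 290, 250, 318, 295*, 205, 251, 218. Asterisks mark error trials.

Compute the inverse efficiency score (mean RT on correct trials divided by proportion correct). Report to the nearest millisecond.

284 ms

Correct trials (n=12): 232, 209, 304, 310, 357, 205, 290, 250, 318, 205, 251, 218
Mean correct RT = 3149/12 = 262.4167 ms
Proportion correct = 12/13
IES = 262.4167 / (12/13) = 284.285 ms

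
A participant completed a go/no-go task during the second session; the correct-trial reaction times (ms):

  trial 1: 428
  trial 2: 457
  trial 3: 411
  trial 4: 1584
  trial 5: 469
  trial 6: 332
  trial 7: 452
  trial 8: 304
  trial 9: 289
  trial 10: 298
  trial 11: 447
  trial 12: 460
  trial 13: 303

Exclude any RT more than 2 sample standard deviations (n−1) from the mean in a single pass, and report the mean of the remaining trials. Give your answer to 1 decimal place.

n = 13, ΣRT = 6234, M = 479.538
Σ(x−M)² = 1383015.23; s = √(1383015.23/12) = 339.487
Cutoffs: 479.538 ± 2·339.487 → [-199.4, 1158.5]
Outside: 1584 → excluded.
Retained (n=12): Σ = 4650, mean = 4650/12 = 387.500

387.5 ms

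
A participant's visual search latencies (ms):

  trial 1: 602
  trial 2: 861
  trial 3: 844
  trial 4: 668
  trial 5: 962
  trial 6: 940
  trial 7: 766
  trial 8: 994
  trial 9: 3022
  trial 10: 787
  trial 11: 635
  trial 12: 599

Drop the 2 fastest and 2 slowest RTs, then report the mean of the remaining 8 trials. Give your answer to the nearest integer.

Sorted: 599, 602, 635, 668, 766, 787, 844, 861, 940, 962, 994, 3022
Drop lowest 2 (599, 602) and highest 2 (994, 3022)
Remaining (n=8): Σ = 6463, mean = 6463/8 = 807.875

808 ms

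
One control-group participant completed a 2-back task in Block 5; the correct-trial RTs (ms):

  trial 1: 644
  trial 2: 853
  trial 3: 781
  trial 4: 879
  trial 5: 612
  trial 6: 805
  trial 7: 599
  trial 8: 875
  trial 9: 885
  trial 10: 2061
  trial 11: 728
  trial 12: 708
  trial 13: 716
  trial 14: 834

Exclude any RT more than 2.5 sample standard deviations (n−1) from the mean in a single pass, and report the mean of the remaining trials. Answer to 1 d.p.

763.0 ms

n = 14, ΣRT = 11980, M = 855.714
Σ(x−M)² = 1690890.86; s = √(1690890.86/13) = 360.650
Cutoffs: 855.714 ± 2.5·360.650 → [-45.9, 1757.3]
Outside: 2061 → excluded.
Retained (n=13): Σ = 9919, mean = 9919/13 = 763.000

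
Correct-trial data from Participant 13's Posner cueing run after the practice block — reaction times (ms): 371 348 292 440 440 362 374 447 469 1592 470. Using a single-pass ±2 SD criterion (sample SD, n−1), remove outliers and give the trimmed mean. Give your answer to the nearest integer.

n = 11, ΣRT = 5605, M = 509.545
Σ(x−M)² = 1321260.73; s = √(1321260.73/10) = 363.492
Cutoffs: 509.545 ± 2·363.492 → [-217.4, 1236.5]
Outside: 1592 → excluded.
Retained (n=10): Σ = 4013, mean = 4013/10 = 401.300

401 ms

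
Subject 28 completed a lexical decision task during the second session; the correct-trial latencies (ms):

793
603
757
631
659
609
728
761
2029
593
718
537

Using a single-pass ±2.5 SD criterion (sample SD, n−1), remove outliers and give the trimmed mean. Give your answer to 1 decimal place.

671.7 ms

n = 12, ΣRT = 9418, M = 784.833
Σ(x−M)² = 1758757.67; s = √(1758757.67/11) = 399.859
Cutoffs: 784.833 ± 2.5·399.859 → [-214.8, 1784.5]
Outside: 2029 → excluded.
Retained (n=11): Σ = 7389, mean = 7389/11 = 671.727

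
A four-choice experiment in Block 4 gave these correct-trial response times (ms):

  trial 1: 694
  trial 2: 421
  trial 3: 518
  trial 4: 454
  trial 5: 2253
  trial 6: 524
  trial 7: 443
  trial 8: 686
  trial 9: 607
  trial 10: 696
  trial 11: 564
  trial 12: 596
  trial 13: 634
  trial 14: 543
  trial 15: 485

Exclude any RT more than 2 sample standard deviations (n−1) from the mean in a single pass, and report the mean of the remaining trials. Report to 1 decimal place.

561.8 ms

n = 15, ΣRT = 10118, M = 674.533
Σ(x−M)² = 2784025.73; s = √(2784025.73/14) = 445.936
Cutoffs: 674.533 ± 2·445.936 → [-217.3, 1566.4]
Outside: 2253 → excluded.
Retained (n=14): Σ = 7865, mean = 7865/14 = 561.786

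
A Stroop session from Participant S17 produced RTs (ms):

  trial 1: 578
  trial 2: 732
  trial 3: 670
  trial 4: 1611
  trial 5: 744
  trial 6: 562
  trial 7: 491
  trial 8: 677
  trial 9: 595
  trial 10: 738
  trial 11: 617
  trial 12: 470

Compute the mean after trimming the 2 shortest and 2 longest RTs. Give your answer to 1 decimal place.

646.1 ms

Sorted: 470, 491, 562, 578, 595, 617, 670, 677, 732, 738, 744, 1611
Drop lowest 2 (470, 491) and highest 2 (744, 1611)
Remaining (n=8): Σ = 5169, mean = 5169/8 = 646.125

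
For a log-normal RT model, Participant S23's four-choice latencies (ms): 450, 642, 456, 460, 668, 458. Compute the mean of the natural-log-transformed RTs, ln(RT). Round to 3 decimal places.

ln(RT): 6.1092, 6.4646, 6.1225, 6.1312, 6.5043, 6.1269
Σ ln(RT) = 37.4587
Mean = 37.4587/6 = 6.24312

6.243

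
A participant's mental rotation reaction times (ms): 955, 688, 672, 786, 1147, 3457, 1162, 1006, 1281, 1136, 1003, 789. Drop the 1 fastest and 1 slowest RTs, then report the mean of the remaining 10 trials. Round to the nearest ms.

995 ms

Sorted: 672, 688, 786, 789, 955, 1003, 1006, 1136, 1147, 1162, 1281, 3457
Drop lowest 1 (672) and highest 1 (3457)
Remaining (n=10): Σ = 9953, mean = 9953/10 = 995.300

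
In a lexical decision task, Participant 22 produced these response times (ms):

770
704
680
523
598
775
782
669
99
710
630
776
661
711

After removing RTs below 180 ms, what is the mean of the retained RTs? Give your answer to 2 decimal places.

Excluded: 99
Retained (n=13): Σ = 8989
Mean = 8989/13 = 691.4615

691.46 ms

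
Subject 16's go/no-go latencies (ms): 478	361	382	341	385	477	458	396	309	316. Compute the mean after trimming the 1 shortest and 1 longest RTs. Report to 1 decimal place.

Sorted: 309, 316, 341, 361, 382, 385, 396, 458, 477, 478
Drop lowest 1 (309) and highest 1 (478)
Remaining (n=8): Σ = 3116, mean = 3116/8 = 389.500

389.5 ms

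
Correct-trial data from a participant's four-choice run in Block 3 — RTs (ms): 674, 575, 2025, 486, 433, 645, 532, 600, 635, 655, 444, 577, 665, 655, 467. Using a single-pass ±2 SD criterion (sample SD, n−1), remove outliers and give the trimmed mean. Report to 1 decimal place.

n = 15, ΣRT = 10068, M = 671.200
Σ(x−M)² = 2062272.40; s = √(2062272.40/14) = 383.804
Cutoffs: 671.200 ± 2·383.804 → [-96.4, 1438.8]
Outside: 2025 → excluded.
Retained (n=14): Σ = 8043, mean = 8043/14 = 574.500

574.5 ms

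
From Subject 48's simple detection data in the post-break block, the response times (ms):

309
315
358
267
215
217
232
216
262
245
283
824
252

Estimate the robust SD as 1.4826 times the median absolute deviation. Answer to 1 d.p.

66.7 ms

Sorted: 215, 216, 217, 232, 245, 252, 262, 267, 283, 309, 315, 358, 824 → median = 262
|x − 262| sorted: 0, 5, 10, 17, 21, 30, 45, 46, 47, 47, 53, 96, 562 → MAD = 45
Robust SD ≈ 1.4826 × 45 = 66.717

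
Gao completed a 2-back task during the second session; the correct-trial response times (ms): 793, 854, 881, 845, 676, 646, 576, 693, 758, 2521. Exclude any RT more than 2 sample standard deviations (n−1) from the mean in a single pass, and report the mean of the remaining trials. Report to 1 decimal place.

n = 10, ΣRT = 9243, M = 924.300
Σ(x−M)² = 2921368.10; s = √(2921368.10/9) = 569.734
Cutoffs: 924.300 ± 2·569.734 → [-215.2, 2063.8]
Outside: 2521 → excluded.
Retained (n=9): Σ = 6722, mean = 6722/9 = 746.889

746.9 ms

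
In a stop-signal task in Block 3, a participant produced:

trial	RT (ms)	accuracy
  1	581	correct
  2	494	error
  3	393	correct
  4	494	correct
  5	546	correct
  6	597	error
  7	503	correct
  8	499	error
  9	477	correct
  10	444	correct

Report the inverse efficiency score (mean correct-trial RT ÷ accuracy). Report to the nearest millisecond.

702 ms

Correct trials (n=7): 581, 393, 494, 546, 503, 477, 444
Mean correct RT = 3438/7 = 491.1429 ms
Proportion correct = 7/10
IES = 491.1429 / (7/10) = 701.633 ms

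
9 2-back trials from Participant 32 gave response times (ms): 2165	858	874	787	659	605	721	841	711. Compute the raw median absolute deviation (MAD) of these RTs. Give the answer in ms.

Sorted: 605, 659, 711, 721, 787, 841, 858, 874, 2165 → median = 787
|x − 787|: 1378, 71, 87, 0, 128, 182, 66, 54, 76
Sorted deviations: 0, 54, 66, 71, 76, 87, 128, 182, 1378 → MAD = 76

76 ms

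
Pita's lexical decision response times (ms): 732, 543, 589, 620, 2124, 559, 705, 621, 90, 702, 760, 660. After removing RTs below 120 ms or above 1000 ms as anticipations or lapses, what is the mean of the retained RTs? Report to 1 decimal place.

Excluded: 90, 2124
Retained (n=10): Σ = 6491
Mean = 6491/10 = 649.1000

649.1 ms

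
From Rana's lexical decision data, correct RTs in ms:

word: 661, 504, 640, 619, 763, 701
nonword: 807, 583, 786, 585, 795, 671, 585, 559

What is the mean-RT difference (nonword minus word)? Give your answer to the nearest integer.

23 ms

M(word) = 3888/6 = 648.000
M(nonword) = 5371/8 = 671.375
Difference = 671.375 − 648.000 = 23.375 ms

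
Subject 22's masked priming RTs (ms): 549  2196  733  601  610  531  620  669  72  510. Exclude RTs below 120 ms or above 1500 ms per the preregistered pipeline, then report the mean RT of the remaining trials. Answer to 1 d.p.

Excluded: 72, 2196
Retained (n=8): Σ = 4823
Mean = 4823/8 = 602.8750

602.9 ms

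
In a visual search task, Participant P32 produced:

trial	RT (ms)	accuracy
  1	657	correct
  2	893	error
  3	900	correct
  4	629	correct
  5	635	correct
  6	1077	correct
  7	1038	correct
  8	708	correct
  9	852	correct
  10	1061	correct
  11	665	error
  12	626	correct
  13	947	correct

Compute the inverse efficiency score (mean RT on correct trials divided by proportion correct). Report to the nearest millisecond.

981 ms

Correct trials (n=11): 657, 900, 629, 635, 1077, 1038, 708, 852, 1061, 626, 947
Mean correct RT = 9130/11 = 830.0000 ms
Proportion correct = 11/13
IES = 830.0000 / (11/13) = 980.909 ms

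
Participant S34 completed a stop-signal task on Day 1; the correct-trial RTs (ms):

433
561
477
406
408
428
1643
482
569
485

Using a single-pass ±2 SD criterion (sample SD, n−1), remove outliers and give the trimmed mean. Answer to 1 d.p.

472.1 ms

n = 10, ΣRT = 5892, M = 589.200
Σ(x−M)² = 1263415.60; s = √(1263415.60/9) = 374.673
Cutoffs: 589.200 ± 2·374.673 → [-160.1, 1338.5]
Outside: 1643 → excluded.
Retained (n=9): Σ = 4249, mean = 4249/9 = 472.111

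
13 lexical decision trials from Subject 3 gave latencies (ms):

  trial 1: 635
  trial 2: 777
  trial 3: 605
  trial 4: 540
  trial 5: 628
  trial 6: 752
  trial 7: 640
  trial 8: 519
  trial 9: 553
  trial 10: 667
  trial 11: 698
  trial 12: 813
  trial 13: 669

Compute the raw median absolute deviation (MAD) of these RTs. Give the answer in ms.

58 ms

Sorted: 519, 540, 553, 605, 628, 635, 640, 667, 669, 698, 752, 777, 813 → median = 640
|x − 640|: 5, 137, 35, 100, 12, 112, 0, 121, 87, 27, 58, 173, 29
Sorted deviations: 0, 5, 12, 27, 29, 35, 58, 87, 100, 112, 121, 137, 173 → MAD = 58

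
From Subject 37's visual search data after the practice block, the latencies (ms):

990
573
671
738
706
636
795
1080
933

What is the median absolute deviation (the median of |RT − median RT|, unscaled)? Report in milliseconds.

102 ms

Sorted: 573, 636, 671, 706, 738, 795, 933, 990, 1080 → median = 738
|x − 738|: 252, 165, 67, 0, 32, 102, 57, 342, 195
Sorted deviations: 0, 32, 57, 67, 102, 165, 195, 252, 342 → MAD = 102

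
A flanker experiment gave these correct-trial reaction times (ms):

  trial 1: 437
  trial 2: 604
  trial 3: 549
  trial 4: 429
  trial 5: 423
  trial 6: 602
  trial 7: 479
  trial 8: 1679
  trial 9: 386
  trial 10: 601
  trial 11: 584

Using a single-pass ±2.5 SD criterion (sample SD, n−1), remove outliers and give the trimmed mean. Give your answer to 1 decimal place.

n = 11, ΣRT = 6773, M = 615.727
Σ(x−M)² = 1311974.18; s = √(1311974.18/10) = 362.212
Cutoffs: 615.727 ± 2.5·362.212 → [-289.8, 1521.3]
Outside: 1679 → excluded.
Retained (n=10): Σ = 5094, mean = 5094/10 = 509.400

509.4 ms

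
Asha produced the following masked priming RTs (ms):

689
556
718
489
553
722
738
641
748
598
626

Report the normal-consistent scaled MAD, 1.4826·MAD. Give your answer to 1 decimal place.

120.1 ms

Sorted: 489, 553, 556, 598, 626, 641, 689, 718, 722, 738, 748 → median = 641
|x − 641| sorted: 0, 15, 43, 48, 77, 81, 85, 88, 97, 107, 152 → MAD = 81
Robust SD ≈ 1.4826 × 81 = 120.091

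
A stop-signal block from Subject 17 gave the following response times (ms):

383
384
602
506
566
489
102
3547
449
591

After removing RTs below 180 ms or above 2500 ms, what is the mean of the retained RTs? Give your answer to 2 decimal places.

Excluded: 102, 3547
Retained (n=8): Σ = 3970
Mean = 3970/8 = 496.2500

496.25 ms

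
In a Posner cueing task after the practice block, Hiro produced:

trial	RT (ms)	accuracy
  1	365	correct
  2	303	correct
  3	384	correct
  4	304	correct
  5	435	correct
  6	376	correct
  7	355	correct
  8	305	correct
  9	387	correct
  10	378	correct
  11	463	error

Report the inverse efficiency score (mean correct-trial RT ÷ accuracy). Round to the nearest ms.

395 ms

Correct trials (n=10): 365, 303, 384, 304, 435, 376, 355, 305, 387, 378
Mean correct RT = 3592/10 = 359.2000 ms
Proportion correct = 10/11
IES = 359.2000 / (10/11) = 395.120 ms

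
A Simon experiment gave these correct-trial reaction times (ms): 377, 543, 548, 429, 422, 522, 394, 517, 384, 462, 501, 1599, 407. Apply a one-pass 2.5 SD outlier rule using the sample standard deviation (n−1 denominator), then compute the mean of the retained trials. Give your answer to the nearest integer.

n = 13, ΣRT = 7105, M = 546.538
Σ(x−M)² = 1245611.23; s = √(1245611.23/12) = 322.182
Cutoffs: 546.538 ± 2.5·322.182 → [-258.9, 1352.0]
Outside: 1599 → excluded.
Retained (n=12): Σ = 5506, mean = 5506/12 = 458.833

459 ms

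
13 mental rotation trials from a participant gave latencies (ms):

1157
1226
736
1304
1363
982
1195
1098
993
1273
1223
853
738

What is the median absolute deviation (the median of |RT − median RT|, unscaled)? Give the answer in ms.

Sorted: 736, 738, 853, 982, 993, 1098, 1157, 1195, 1223, 1226, 1273, 1304, 1363 → median = 1157
|x − 1157|: 0, 69, 421, 147, 206, 175, 38, 59, 164, 116, 66, 304, 419
Sorted deviations: 0, 38, 59, 66, 69, 116, 147, 164, 175, 206, 304, 419, 421 → MAD = 147

147 ms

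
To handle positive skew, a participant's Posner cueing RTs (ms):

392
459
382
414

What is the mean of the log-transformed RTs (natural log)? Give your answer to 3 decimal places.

6.018

ln(RT): 5.9713, 6.1291, 5.9454, 6.0259
Σ ln(RT) = 24.0716
Mean = 24.0716/4 = 6.01790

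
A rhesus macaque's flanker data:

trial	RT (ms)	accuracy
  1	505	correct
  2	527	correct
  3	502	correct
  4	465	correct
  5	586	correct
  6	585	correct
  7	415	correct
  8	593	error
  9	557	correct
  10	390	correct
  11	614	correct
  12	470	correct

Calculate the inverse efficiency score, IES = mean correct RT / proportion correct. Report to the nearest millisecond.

Correct trials (n=11): 505, 527, 502, 465, 586, 585, 415, 557, 390, 614, 470
Mean correct RT = 5616/11 = 510.5455 ms
Proportion correct = 11/12
IES = 510.5455 / (11/12) = 556.959 ms

557 ms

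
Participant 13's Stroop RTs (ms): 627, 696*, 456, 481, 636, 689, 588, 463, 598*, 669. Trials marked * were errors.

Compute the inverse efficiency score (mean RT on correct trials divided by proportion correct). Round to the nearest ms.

Correct trials (n=8): 627, 456, 481, 636, 689, 588, 463, 669
Mean correct RT = 4609/8 = 576.1250 ms
Proportion correct = 8/10
IES = 576.1250 / (8/10) = 720.156 ms

720 ms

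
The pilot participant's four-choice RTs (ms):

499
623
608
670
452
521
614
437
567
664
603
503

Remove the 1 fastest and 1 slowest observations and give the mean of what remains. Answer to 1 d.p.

Sorted: 437, 452, 499, 503, 521, 567, 603, 608, 614, 623, 664, 670
Drop lowest 1 (437) and highest 1 (670)
Remaining (n=10): Σ = 5654, mean = 5654/10 = 565.400

565.4 ms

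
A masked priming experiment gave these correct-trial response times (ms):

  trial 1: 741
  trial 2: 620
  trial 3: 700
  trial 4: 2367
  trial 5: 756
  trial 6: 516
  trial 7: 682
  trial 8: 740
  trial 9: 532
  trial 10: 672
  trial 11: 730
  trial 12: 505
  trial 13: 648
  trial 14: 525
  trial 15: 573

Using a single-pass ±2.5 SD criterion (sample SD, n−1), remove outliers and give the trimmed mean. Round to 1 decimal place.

638.6 ms

n = 15, ΣRT = 11307, M = 753.800
Σ(x−M)² = 2899860.40; s = √(2899860.40/14) = 455.119
Cutoffs: 753.800 ± 2.5·455.119 → [-384.0, 1891.6]
Outside: 2367 → excluded.
Retained (n=14): Σ = 8940, mean = 8940/14 = 638.571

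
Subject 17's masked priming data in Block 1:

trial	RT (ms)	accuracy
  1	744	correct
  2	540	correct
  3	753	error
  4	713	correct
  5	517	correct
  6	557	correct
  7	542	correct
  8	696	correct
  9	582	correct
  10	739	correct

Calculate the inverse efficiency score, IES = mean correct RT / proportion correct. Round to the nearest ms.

Correct trials (n=9): 744, 540, 713, 517, 557, 542, 696, 582, 739
Mean correct RT = 5630/9 = 625.5556 ms
Proportion correct = 9/10
IES = 625.5556 / (9/10) = 695.062 ms

695 ms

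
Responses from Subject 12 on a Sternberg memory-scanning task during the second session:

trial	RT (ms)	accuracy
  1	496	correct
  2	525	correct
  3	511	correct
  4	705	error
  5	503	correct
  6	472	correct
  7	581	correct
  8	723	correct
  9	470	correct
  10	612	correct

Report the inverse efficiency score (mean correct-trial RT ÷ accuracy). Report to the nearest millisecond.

Correct trials (n=9): 496, 525, 511, 503, 472, 581, 723, 470, 612
Mean correct RT = 4893/9 = 543.6667 ms
Proportion correct = 9/10
IES = 543.6667 / (9/10) = 604.074 ms

604 ms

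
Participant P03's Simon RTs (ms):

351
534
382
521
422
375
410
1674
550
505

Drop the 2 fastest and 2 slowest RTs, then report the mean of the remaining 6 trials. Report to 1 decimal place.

462.3 ms

Sorted: 351, 375, 382, 410, 422, 505, 521, 534, 550, 1674
Drop lowest 2 (351, 375) and highest 2 (550, 1674)
Remaining (n=6): Σ = 2774, mean = 2774/6 = 462.333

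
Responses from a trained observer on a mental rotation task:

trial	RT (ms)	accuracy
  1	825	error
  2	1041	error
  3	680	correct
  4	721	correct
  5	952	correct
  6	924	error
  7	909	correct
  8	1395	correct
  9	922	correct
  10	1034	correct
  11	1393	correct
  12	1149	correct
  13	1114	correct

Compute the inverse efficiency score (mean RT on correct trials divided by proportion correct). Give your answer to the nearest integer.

Correct trials (n=10): 680, 721, 952, 909, 1395, 922, 1034, 1393, 1149, 1114
Mean correct RT = 10269/10 = 1026.9000 ms
Proportion correct = 10/13
IES = 1026.9000 / (10/13) = 1334.970 ms

1335 ms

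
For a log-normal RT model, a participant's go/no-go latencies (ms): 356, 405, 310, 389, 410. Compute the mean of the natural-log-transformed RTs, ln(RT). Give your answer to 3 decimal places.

ln(RT): 5.8749, 6.0039, 5.7366, 5.9636, 6.0162
Σ ln(RT) = 29.5951
Mean = 29.5951/5 = 5.91903

5.919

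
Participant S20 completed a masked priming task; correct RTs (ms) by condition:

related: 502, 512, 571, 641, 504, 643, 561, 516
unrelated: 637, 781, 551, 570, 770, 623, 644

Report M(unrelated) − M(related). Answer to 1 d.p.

97.5 ms

M(related) = 4450/8 = 556.250
M(unrelated) = 4576/7 = 653.714
Difference = 653.714 − 556.250 = 97.464 ms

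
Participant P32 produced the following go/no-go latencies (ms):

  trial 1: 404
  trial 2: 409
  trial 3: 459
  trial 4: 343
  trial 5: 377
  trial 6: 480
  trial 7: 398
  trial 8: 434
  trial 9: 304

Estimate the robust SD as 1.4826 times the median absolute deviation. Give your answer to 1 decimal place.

44.5 ms

Sorted: 304, 343, 377, 398, 404, 409, 434, 459, 480 → median = 404
|x − 404| sorted: 0, 5, 6, 27, 30, 55, 61, 76, 100 → MAD = 30
Robust SD ≈ 1.4826 × 30 = 44.478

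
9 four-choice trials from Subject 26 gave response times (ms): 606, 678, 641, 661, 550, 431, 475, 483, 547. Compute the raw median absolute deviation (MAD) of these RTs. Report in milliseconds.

Sorted: 431, 475, 483, 547, 550, 606, 641, 661, 678 → median = 550
|x − 550|: 56, 128, 91, 111, 0, 119, 75, 67, 3
Sorted deviations: 0, 3, 56, 67, 75, 91, 111, 119, 128 → MAD = 75

75 ms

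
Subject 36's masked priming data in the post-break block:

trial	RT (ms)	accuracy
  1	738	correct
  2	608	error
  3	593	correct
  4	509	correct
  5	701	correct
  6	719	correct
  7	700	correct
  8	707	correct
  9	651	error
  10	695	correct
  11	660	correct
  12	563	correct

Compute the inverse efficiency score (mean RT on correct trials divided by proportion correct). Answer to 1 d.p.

790.2 ms

Correct trials (n=10): 738, 593, 509, 701, 719, 700, 707, 695, 660, 563
Mean correct RT = 6585/10 = 658.5000 ms
Proportion correct = 10/12
IES = 658.5000 / (10/12) = 790.200 ms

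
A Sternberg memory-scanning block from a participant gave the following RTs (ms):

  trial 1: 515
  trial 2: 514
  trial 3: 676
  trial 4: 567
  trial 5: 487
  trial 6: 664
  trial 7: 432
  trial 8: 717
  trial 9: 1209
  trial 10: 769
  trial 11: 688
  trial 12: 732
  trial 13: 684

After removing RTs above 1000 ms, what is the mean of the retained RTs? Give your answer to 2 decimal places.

620.42 ms

Excluded: 1209
Retained (n=12): Σ = 7445
Mean = 7445/12 = 620.4167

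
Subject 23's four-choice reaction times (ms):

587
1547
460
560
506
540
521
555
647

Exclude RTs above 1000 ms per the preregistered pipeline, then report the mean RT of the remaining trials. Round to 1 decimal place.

547.0 ms

Excluded: 1547
Retained (n=8): Σ = 4376
Mean = 4376/8 = 547.0000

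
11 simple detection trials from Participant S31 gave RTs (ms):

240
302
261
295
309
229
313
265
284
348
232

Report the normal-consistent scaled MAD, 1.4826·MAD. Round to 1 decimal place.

37.1 ms

Sorted: 229, 232, 240, 261, 265, 284, 295, 302, 309, 313, 348 → median = 284
|x − 284| sorted: 0, 11, 18, 19, 23, 25, 29, 44, 52, 55, 64 → MAD = 25
Robust SD ≈ 1.4826 × 25 = 37.065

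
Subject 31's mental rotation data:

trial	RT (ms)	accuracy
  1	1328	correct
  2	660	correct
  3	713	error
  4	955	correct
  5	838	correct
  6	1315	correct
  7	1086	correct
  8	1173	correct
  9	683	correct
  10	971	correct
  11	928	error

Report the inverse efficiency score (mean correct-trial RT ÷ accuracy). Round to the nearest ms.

1223 ms

Correct trials (n=9): 1328, 660, 955, 838, 1315, 1086, 1173, 683, 971
Mean correct RT = 9009/9 = 1001.0000 ms
Proportion correct = 9/11
IES = 1001.0000 / (9/11) = 1223.444 ms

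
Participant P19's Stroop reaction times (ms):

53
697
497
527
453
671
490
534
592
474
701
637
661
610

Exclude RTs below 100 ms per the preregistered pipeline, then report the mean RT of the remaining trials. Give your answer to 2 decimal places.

Excluded: 53
Retained (n=13): Σ = 7544
Mean = 7544/13 = 580.3077

580.31 ms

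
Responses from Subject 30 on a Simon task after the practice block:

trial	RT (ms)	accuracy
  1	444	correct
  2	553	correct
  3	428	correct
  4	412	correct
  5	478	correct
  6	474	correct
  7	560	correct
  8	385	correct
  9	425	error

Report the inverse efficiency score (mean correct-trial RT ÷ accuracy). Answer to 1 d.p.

Correct trials (n=8): 444, 553, 428, 412, 478, 474, 560, 385
Mean correct RT = 3734/8 = 466.7500 ms
Proportion correct = 8/9
IES = 466.7500 / (8/9) = 525.094 ms

525.1 ms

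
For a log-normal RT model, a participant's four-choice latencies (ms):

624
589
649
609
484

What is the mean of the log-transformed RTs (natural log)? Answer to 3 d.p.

ln(RT): 6.4362, 6.3784, 6.4754, 6.4118, 6.1821
Σ ln(RT) = 31.8839
Mean = 31.8839/5 = 6.37678

6.377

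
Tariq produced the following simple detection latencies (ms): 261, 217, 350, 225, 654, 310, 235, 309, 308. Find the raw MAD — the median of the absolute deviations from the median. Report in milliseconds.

Sorted: 217, 225, 235, 261, 308, 309, 310, 350, 654 → median = 308
|x − 308|: 47, 91, 42, 83, 346, 2, 73, 1, 0
Sorted deviations: 0, 1, 2, 42, 47, 73, 83, 91, 346 → MAD = 47

47 ms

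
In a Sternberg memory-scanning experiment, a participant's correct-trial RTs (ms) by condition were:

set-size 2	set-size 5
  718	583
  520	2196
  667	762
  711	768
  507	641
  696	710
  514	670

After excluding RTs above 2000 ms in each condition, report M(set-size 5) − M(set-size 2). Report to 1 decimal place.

set-size 5: exclude 2196
M(set-size 2) = 4333/7 = 619.000
M(set-size 5) = 4134/6 = 689.000
Difference = 689.000 − 619.000 = 70.000 ms

70.0 ms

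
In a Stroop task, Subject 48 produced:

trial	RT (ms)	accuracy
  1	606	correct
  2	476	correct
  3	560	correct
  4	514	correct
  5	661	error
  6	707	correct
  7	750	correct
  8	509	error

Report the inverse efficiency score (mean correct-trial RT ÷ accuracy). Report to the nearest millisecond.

803 ms

Correct trials (n=6): 606, 476, 560, 514, 707, 750
Mean correct RT = 3613/6 = 602.1667 ms
Proportion correct = 6/8
IES = 602.1667 / (6/8) = 802.889 ms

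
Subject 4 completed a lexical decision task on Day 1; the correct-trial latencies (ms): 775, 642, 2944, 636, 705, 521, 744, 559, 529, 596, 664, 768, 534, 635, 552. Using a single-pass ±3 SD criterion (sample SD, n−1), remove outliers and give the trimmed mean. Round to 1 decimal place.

n = 15, ΣRT = 11804, M = 786.933
Σ(x−M)² = 5088804.93; s = √(5088804.93/14) = 602.898
Cutoffs: 786.933 ± 3·602.898 → [-1021.8, 2595.6]
Outside: 2944 → excluded.
Retained (n=14): Σ = 8860, mean = 8860/14 = 632.857

632.9 ms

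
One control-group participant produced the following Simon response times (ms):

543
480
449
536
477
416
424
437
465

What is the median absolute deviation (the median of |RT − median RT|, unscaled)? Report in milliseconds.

28 ms

Sorted: 416, 424, 437, 449, 465, 477, 480, 536, 543 → median = 465
|x − 465|: 78, 15, 16, 71, 12, 49, 41, 28, 0
Sorted deviations: 0, 12, 15, 16, 28, 41, 49, 71, 78 → MAD = 28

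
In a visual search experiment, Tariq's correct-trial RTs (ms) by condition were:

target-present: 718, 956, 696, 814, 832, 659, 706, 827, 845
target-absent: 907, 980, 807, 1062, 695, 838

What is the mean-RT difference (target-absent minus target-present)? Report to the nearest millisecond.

M(target-present) = 7053/9 = 783.667
M(target-absent) = 5289/6 = 881.500
Difference = 881.500 − 783.667 = 97.833 ms

98 ms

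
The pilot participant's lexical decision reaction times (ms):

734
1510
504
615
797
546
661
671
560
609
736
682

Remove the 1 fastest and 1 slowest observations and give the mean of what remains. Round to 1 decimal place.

661.1 ms

Sorted: 504, 546, 560, 609, 615, 661, 671, 682, 734, 736, 797, 1510
Drop lowest 1 (504) and highest 1 (1510)
Remaining (n=10): Σ = 6611, mean = 6611/10 = 661.100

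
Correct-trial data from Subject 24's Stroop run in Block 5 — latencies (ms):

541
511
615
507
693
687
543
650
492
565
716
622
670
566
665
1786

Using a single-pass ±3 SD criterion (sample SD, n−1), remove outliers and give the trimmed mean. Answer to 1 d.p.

n = 16, ΣRT = 10829, M = 676.812
Σ(x−M)² = 1391546.44; s = √(1391546.44/15) = 304.581
Cutoffs: 676.812 ± 3·304.581 → [-236.9, 1590.6]
Outside: 1786 → excluded.
Retained (n=15): Σ = 9043, mean = 9043/15 = 602.867

602.9 ms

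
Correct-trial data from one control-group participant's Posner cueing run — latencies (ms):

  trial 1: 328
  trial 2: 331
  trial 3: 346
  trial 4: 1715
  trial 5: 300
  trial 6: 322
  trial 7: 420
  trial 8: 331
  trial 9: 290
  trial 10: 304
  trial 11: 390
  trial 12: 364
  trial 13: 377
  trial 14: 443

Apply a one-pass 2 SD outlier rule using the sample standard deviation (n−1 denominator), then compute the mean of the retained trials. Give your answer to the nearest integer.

350 ms

n = 14, ΣRT = 6261, M = 447.214
Σ(x−M)² = 1757212.36; s = √(1757212.36/13) = 367.655
Cutoffs: 447.214 ± 2·367.655 → [-288.1, 1182.5]
Outside: 1715 → excluded.
Retained (n=13): Σ = 4546, mean = 4546/13 = 349.692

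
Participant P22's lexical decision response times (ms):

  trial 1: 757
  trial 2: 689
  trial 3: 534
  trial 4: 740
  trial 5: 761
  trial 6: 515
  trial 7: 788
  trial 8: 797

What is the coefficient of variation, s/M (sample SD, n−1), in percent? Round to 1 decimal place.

n = 8, Σ = 5581, M = 697.6250
Σ(x−M)² = 87579.875; s = √(87579.875/7) = 111.8544
CV = 111.8544 / 697.6250 = 0.16034 = 16.034%

16.0%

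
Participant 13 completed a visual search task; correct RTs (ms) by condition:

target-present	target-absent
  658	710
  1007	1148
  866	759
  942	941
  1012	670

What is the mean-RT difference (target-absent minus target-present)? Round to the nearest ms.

M(target-present) = 4485/5 = 897.000
M(target-absent) = 4228/5 = 845.600
Difference = 845.600 − 897.000 = -51.400 ms

-51 ms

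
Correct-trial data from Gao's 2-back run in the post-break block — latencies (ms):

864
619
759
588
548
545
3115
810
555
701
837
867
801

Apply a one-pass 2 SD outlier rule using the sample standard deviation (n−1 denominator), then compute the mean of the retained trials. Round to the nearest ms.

708 ms

n = 13, ΣRT = 11609, M = 893.000
Σ(x−M)² = 5534584.00; s = √(5534584.00/12) = 679.128
Cutoffs: 893.000 ± 2·679.128 → [-465.3, 2251.3]
Outside: 3115 → excluded.
Retained (n=12): Σ = 8494, mean = 8494/12 = 707.833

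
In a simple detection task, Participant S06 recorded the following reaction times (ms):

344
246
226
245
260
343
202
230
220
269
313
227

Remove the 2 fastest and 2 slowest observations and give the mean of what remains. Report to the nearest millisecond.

252 ms

Sorted: 202, 220, 226, 227, 230, 245, 246, 260, 269, 313, 343, 344
Drop lowest 2 (202, 220) and highest 2 (343, 344)
Remaining (n=8): Σ = 2016, mean = 2016/8 = 252.000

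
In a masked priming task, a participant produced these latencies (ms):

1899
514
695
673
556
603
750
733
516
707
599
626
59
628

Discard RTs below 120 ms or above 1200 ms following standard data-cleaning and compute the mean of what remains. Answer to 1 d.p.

Excluded: 59, 1899
Retained (n=12): Σ = 7600
Mean = 7600/12 = 633.3333

633.3 ms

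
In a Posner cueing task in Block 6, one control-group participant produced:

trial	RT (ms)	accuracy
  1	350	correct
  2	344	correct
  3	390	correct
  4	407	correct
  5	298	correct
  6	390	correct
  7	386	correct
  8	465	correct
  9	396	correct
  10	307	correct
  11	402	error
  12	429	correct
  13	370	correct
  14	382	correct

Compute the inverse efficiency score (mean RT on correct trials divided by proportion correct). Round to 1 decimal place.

407.1 ms

Correct trials (n=13): 350, 344, 390, 407, 298, 390, 386, 465, 396, 307, 429, 370, 382
Mean correct RT = 4914/13 = 378.0000 ms
Proportion correct = 13/14
IES = 378.0000 / (13/14) = 407.077 ms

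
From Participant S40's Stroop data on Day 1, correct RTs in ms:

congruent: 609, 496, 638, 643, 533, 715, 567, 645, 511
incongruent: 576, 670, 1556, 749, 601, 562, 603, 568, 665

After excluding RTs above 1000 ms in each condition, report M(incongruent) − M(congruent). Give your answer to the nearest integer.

29 ms

incongruent: exclude 1556
M(congruent) = 5357/9 = 595.222
M(incongruent) = 4994/8 = 624.250
Difference = 624.250 − 595.222 = 29.028 ms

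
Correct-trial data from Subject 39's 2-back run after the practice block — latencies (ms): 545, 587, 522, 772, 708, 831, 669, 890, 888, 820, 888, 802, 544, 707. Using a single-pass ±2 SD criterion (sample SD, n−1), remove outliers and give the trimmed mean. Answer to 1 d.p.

n = 14, ΣRT = 10173, M = 726.643
Σ(x−M)² = 237887.21; s = √(237887.21/13) = 135.274
Cutoffs: 726.643 ± 2·135.274 → [456.1, 997.2]
No RTs fall outside the cutoffs; all 14 retained. Mean = 10173/14 = 726.643

726.6 ms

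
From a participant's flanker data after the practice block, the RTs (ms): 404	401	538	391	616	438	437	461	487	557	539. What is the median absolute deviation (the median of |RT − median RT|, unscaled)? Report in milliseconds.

Sorted: 391, 401, 404, 437, 438, 461, 487, 538, 539, 557, 616 → median = 461
|x − 461|: 57, 60, 77, 70, 155, 23, 24, 0, 26, 96, 78
Sorted deviations: 0, 23, 24, 26, 57, 60, 70, 77, 78, 96, 155 → MAD = 60

60 ms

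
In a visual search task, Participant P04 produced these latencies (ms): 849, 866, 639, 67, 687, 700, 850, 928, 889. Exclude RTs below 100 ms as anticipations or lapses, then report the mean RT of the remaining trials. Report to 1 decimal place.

Excluded: 67
Retained (n=8): Σ = 6408
Mean = 6408/8 = 801.0000

801.0 ms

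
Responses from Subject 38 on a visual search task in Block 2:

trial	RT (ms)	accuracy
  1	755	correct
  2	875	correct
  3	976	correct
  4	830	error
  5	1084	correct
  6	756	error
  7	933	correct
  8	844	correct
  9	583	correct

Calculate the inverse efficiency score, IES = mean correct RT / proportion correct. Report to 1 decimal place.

1111.2 ms

Correct trials (n=7): 755, 875, 976, 1084, 933, 844, 583
Mean correct RT = 6050/7 = 864.2857 ms
Proportion correct = 7/9
IES = 864.2857 / (7/9) = 1111.224 ms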